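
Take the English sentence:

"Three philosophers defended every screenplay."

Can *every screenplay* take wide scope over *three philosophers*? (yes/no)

*three philosophers* and *every screenplay* are co-arguments of the matrix verb, with nothing but a clause-internal boundary between them.
Clause-internal QR can adjoin the lower DP above the subject, yielding the inverse reading.
The sentence is scopally ambiguous between *three philosophers* > *every screenplay* and *every screenplay* > *three philosophers*.

Yes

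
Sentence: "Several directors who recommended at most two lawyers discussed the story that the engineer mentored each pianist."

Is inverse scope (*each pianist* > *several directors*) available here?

No

*each pianist* sits inside the complex NP *the story that the engineer mentored each pianist*.
Since the clause is the complement of a nominal head, the CNPC blocks scope extraction.
So *each pianist* cannot raise high enough to outscope *several directors*; only the surface ordering *several directors* > *each pianist* is available.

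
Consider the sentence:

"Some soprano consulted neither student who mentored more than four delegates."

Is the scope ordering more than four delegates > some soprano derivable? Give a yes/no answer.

*more than four delegates* is embedded in the relative clause *who mentored more than four delegates* modifying *neither student*.
The relative clause forms an island for QR, so the quantifier is confined to the head noun's restrictor.
So *more than four delegates* cannot raise high enough to outscope *some soprano*; only the surface ordering *some soprano* > *more than four delegates* is available.

No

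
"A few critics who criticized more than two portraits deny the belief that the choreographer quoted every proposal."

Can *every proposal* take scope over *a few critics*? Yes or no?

No

*every proposal* is embedded in the complex NP *the belief that the choreographer quoted every proposal*.
The complex NP is opaque for QR — the quantifier is frozen inside the noun's complement.
Hence only narrow scope for *every proposal* (under *a few critics*) survives.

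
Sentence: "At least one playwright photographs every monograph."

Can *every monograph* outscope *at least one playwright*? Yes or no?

Yes

Both DPs are arguments of the same predicate; there is no clause or island boundary between them.
With no island boundary between them, the object can take inverse scope over the subject via ordinary QR within the clause.
Both orderings are possible: *at least one playwright* > *every monograph* and *every monograph* > *at least one playwright*.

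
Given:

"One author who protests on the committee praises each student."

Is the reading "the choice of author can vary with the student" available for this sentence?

The paraphrase describes the scope ordering *each student* > *one author*.
*each student* is a matrix argument; only *one author* is modified by the relative clause *who protests on the committee*, so the RC island is irrelevant to the target quantifier.
Ordinary QR to a clause-peripheral position gives the wide-scope LF for the lower DP.

Yes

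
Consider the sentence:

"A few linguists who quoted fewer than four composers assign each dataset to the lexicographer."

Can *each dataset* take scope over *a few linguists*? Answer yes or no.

Yes

Although the sentence contains a relative clause (*who quoted fewer than four composers*), *each dataset* is outside it, in the matrix VP.
Nothing blocks QR of the lower DP to a position above the higher one, so inverse scope is available.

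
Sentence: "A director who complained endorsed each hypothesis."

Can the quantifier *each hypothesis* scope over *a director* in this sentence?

Although the sentence contains a relative clause (*who complained*), *each hypothesis* is outside it, in the matrix VP.
Clause-internal QR can adjoin the lower DP above the subject, yielding the inverse reading.

Yes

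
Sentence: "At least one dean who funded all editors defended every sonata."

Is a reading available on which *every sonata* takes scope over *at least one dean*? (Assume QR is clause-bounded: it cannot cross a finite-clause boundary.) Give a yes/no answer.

Yes

*every sonata* is a matrix argument; only *at least one dean* is modified by the relative clause *who funded all editors*, so the RC island is irrelevant to the target quantifier.
Clause-internal QR can adjoin the lower DP above the subject, yielding the inverse reading.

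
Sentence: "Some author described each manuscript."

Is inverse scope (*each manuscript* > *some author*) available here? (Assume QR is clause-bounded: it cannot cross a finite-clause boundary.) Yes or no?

Yes

Both DPs are arguments of the same predicate; there is no clause or island boundary between them.
With no island boundary between them, the object can take inverse scope over the subject via ordinary QR within the clause.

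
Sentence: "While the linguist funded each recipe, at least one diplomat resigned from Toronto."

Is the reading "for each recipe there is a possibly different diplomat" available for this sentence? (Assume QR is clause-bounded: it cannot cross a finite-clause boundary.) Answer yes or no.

The described interpretation is the *each recipe* > *at least one diplomat* scoping.
Structurally, *each recipe* is inside the adjunct clause *while the linguist funded each recipe*.
Scope out of an adjunct clause is unavailable: QR respects the adjunct-island constraint.
*each recipe* is confined to the island and cannot take scope over *at least one diplomat*.

No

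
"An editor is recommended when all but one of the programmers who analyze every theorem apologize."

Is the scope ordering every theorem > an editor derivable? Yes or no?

*every theorem* sits inside the relative clause *who analyze every theorem*, which is itself inside the adjunct *when all but one of the programmers who analyze every theorem apologize*.
Both the relative clause and the enclosing adjunct are scope islands; QR cannot cross either.
There is no licit LF on which *every theorem* c-commands *an editor*.

No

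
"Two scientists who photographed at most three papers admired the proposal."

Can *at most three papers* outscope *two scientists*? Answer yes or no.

No

*at most three papers* occurs within the relative clause *who photographed at most three papers*.
A relative clause is a scope island — quantifier raising cannot cross its boundary.
So the wide-scope reading for *at most three papers* is blocked.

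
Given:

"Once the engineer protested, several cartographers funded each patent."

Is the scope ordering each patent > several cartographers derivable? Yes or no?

Yes

*each patent* is a matrix argument; the adjunct is an island but the target quantifier is outside it.
Ordinary QR to a clause-peripheral position gives the wide-scope LF for the lower DP.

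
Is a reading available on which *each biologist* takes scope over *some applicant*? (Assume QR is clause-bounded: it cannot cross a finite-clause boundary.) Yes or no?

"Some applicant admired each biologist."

*each biologist* and *some applicant* are in the same minimal clause.
Clause-internal QR can adjoin the lower DP above the subject, yielding the inverse reading.
The sentence is scopally ambiguous between *some applicant* > *each biologist* and *each biologist* > *some applicant*.

Yes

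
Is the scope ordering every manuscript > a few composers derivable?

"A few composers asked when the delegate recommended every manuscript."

No

*every manuscript* is embedded in the embedded question *when the delegate recommended every manuscript*.
The wh-island constraint blocks QR out of an embedded interrogative.
So the wide-scope reading for *every manuscript* is blocked.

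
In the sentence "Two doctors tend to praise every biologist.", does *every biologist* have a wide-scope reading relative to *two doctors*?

Yes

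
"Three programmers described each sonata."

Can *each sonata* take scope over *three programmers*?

*each sonata* is the matrix object and *three programmers* the matrix subject; the two are clausemates.
Since no island is crossed, the inverse ordering is licensed alongside surface scope.

Yes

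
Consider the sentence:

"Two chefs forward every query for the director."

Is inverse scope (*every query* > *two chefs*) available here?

*every query* and *two chefs* are in the same minimal clause.
Since no island is crossed, the inverse ordering is licensed alongside surface scope.
So *every query* > *two chefs* is among the available readings.

Yes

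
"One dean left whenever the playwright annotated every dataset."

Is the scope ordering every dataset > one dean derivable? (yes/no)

The DP *every dataset* is contained in the adjunct clause *whenever the playwright annotated every dataset*.
Adjuncts are opaque for quantifier raising; a quantifier in an adjunct stays inside it.
*every dataset* > *one dean* would require crossing that boundary, which is illicit.

No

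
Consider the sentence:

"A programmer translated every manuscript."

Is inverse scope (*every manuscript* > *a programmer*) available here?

Yes

*every manuscript* is the matrix object and *a programmer* the matrix subject; the two are clausemates.
Since no island is crossed, the inverse ordering is licensed alongside surface scope.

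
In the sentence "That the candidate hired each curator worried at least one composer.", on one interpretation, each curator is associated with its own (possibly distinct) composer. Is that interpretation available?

That reading corresponds to *each curator* > *at least one composer*.
*each curator* is embedded in the sentential subject *that the candidate hired each curator*.
Subjects — clausal subjects included — are islands for extraction, and QR is no exception.
So *each curator* cannot raise to a position above *at least one composer*.

No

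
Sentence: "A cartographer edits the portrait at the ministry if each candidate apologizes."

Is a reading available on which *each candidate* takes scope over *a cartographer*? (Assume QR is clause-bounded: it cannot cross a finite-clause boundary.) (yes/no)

No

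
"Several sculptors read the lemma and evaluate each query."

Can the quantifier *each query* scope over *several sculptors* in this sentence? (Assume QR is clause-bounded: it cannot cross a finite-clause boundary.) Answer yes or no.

No

*each query* sits inside one conjunct of the coordinate structure (*evaluate each query*).
The Coordinate Structure Constraint blocks movement (including QR) out of a single conjunct.
Hence only narrow scope for *each query* (under *several sculptors*) survives.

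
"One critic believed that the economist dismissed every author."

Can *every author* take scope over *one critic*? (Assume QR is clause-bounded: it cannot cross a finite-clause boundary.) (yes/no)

No

*every author* is embedded in the finite complement clause *that the economist dismissed every author*.
With QR restricted to its own tensed clause, the embedded quantifier cannot reach a matrix scope position.
*every author* > *one critic* would require crossing that boundary, which is illicit.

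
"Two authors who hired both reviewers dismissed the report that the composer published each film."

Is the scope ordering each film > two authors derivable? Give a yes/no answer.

Structurally, *each film* is inside the complex NP *the report that the composer published each film*.
The complex NP is opaque for QR — the quantifier is frozen inside the noun's complement.
Hence only narrow scope for *each film* (under *two authors*) survives.

No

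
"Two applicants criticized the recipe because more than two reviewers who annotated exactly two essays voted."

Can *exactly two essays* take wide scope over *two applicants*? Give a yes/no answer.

*exactly two essays* occurs within the relative clause *who annotated exactly two essays*, which is itself inside the adjunct *because more than two reviewers who annotated exactly two essays voted*.
Even if one barrier were somehow void, the other would still block QR.
There is no licit LF on which *exactly two essays* c-commands *two applicants*.

No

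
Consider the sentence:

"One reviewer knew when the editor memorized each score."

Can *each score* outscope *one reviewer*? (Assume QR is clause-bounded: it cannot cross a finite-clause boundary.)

The target quantifier *each score* is part of the embedded question *when the editor memorized each score*.
An indirect question is a wh-island; the filled [Spec,CP] blocks QR across the CP edge.
So *each score* cannot raise to a position above *one reviewer*.

No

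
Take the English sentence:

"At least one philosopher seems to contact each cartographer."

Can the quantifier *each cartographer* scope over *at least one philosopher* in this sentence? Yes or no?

Infinitival complements of raising predicates do not block QR; *each cartographer* and *at least one philosopher* are effectively clausemates.
Since no island is crossed, the inverse ordering is licensed alongside surface scope.
The sentence is scopally ambiguous between *at least one philosopher* > *each cartographer* and *each cartographer* > *at least one philosopher*.

Yes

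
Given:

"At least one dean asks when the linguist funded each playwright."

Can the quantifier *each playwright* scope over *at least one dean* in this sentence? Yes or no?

*each playwright* occurs within the embedded question *when the linguist funded each playwright*.
An indirect question is a wh-island; the filled [Spec,CP] blocks QR across the CP edge.
So *each playwright* cannot raise to a position above *at least one dean*.

No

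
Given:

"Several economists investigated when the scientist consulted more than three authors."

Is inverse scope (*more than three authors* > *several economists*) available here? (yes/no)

No

*more than three authors* occurs within the embedded question *when the scientist consulted more than three authors*.
Embedded questions are wh-islands: a quantifier inside an indirect question cannot QR into the matrix clause.
So *more than three authors* cannot raise high enough to outscope *several economists*; only the surface ordering *several economists* > *more than three authors* is available.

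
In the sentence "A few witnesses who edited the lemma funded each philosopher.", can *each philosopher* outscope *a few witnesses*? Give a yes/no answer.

Yes

The relative clause *who edited the lemma* modifies *a few witnesses*, but *each philosopher* is not inside that relative clause — it is an argument of the matrix verb.
QR within a single clause is free, so the lower quantifier may take scope over the higher one.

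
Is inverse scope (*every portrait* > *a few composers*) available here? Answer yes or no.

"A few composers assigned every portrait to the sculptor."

*a few composers* and *every portrait* are co-arguments of the matrix verb, with nothing but a clause-internal boundary between them.
No island intervenes, so both surface and inverse scope are derivable.
So *every portrait* > *a few composers* is among the available readings.

Yes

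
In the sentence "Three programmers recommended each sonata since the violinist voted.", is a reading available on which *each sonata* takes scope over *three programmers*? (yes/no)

Yes

The adjunct island is irrelevant here — *each sonata* and *three programmers* are both in the matrix clause.
Since no island is crossed, the inverse ordering is licensed alongside surface scope.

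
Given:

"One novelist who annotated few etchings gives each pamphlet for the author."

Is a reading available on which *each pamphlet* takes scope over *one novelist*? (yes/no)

Yes

The relative clause *who annotated few etchings* modifies *one novelist*, but *each pamphlet* is not inside that relative clause — it is an argument of the matrix verb.
Ordinary QR to a clause-peripheral position gives the wide-scope LF for the lower DP.
So *each pamphlet* > *one novelist* is among the available readings.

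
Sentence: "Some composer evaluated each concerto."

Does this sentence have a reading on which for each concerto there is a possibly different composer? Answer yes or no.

That reading corresponds to *each concerto* > *some composer*.
*some composer* and *each concerto* are co-arguments of the matrix verb, with nothing but a clause-internal boundary between them.
Since no island is crossed, the inverse ordering is licensed alongside surface scope.

Yes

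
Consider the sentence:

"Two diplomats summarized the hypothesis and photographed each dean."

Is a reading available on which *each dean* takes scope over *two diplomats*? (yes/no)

No

*each dean* is embedded in one conjunct of the coordinate structure (*photographed each dean*).
Asymmetric QR out of one conjunct violates the Coordinate Structure Constraint.
So the wide-scope reading for *each dean* is blocked.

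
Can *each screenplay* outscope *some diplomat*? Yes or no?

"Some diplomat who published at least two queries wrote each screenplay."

Yes

Although the sentence contains a relative clause (*who published at least two queries*), *each screenplay* is outside it, in the matrix VP.
Since no island is crossed, the inverse ordering is licensed alongside surface scope.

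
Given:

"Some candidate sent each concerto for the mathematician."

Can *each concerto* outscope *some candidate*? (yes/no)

*some candidate* and *each concerto* are co-arguments of the matrix verb, with nothing but a clause-internal boundary between them.
With no island boundary between them, the object can take inverse scope over the subject via ordinary QR within the clause.
So *each concerto* > *some candidate* is among the available readings.

Yes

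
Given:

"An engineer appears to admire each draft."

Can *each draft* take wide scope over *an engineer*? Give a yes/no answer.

Raising constructions are monoclausal for scope purposes; *each draft* is not separated from *an engineer* by any island.
QR within a single clause is free, so the lower quantifier may take scope over the higher one.
The sentence is scopally ambiguous between *an engineer* > *each draft* and *each draft* > *an engineer*.

Yes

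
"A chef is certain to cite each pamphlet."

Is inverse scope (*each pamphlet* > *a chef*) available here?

Yes

*each pamphlet* is the object of the infinitival complement of a raising predicate; raising infinitives are transparent for QR, so the two DPs are in effect clausemates.
Clause-internal QR can adjoin the lower DP above the subject, yielding the inverse reading.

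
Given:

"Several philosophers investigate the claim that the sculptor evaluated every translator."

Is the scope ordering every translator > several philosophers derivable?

No

The target quantifier *every translator* is part of the complex NP *the claim that the sculptor evaluated every translator*.
The complex NP is opaque for QR — the quantifier is frozen inside the noun's complement.
Hence only narrow scope for *every translator* (under *several philosophers*) survives.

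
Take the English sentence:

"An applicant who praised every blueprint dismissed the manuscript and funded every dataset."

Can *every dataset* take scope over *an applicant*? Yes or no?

No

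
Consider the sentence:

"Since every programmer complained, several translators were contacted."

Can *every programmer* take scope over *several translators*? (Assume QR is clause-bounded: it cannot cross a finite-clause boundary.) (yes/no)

*every programmer* is embedded in the adjunct clause *since every programmer complained*.
Scope out of an adjunct clause is unavailable: QR respects the adjunct-island constraint.
There is no licit LF on which *every programmer* c-commands *several translators*.

No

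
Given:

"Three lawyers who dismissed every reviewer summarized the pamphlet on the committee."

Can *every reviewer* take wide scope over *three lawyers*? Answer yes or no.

*every reviewer* is embedded in the relative clause *who dismissed every reviewer*.
Quantifiers inside a relative clause are trapped there; the RC boundary blocks QR.
So *every reviewer* cannot raise high enough to outscope *three lawyers*; only the surface ordering *three lawyers* > *every reviewer* is available.

No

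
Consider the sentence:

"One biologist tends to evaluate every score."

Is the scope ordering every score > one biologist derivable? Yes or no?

Yes

*every score* is the object of the infinitival complement of a raising predicate; raising infinitives are transparent for QR, so the two DPs are in effect clausemates.
Since no island is crossed, the inverse ordering is licensed alongside surface scope.
Both orderings are possible: *one biologist* > *every score* and *every score* > *one biologist*.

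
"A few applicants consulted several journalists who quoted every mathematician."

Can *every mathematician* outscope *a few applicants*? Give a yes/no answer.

*every mathematician* occurs within the relative clause *who quoted every mathematician* modifying *several journalists*.
QR out of a relative clause is ruled out by the relative-clause island constraint.
So the wide-scope reading for *every mathematician* is blocked.

No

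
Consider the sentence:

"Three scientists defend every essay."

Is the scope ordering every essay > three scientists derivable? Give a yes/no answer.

Yes

Both DPs are arguments of the same predicate; there is no clause or island boundary between them.
QR within a single clause is free, so the lower quantifier may take scope over the higher one.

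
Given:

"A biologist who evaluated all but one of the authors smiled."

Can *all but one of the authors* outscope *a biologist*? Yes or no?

No

The DP *all but one of the authors* is contained in the relative clause *who evaluated all but one of the authors*.
Quantifiers inside a relative clause are trapped there; the RC boundary blocks QR.
So *all but one of the authors* cannot raise high enough to outscope *a biologist*; only the surface ordering *a biologist* > *all but one of the authors* is available.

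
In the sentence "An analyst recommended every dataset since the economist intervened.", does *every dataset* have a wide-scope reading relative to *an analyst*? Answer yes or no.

The adjunct island is irrelevant here — *every dataset* and *an analyst* are both in the matrix clause.
No island intervenes, so both surface and inverse scope are derivable.

Yes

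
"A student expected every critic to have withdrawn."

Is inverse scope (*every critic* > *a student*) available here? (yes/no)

Yes

This is an ECM construction: *every critic* is the infinitival subject, Case-marked by the matrix verb, and the infinitive is transparent for QR.
QR within a single clause is free, so the lower quantifier may take scope over the higher one.
So *every critic* > *a student* is among the available readings.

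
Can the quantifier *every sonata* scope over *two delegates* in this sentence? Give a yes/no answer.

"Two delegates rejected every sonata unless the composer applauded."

The adjunct island is irrelevant here — *every sonata* and *two delegates* are both in the matrix clause.
Nothing blocks QR of the lower DP to a position above the higher one, so inverse scope is available.

Yes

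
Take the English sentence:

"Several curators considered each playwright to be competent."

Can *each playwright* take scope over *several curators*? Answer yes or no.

*each playwright* is the subject of an ECM infinitive — the infinitival complement of an ECM verb is not a scope island, so *each playwright* can raise into the matrix clause.
Ordinary QR to a clause-peripheral position gives the wide-scope LF for the lower DP.

Yes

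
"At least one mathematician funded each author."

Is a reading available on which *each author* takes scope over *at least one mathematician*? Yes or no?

Yes

*at least one mathematician* and *each author* are co-arguments of the matrix verb, with nothing but a clause-internal boundary between them.
Ordinary QR to a clause-peripheral position gives the wide-scope LF for the lower DP.
So *each author* > *at least one mathematician* is among the available readings.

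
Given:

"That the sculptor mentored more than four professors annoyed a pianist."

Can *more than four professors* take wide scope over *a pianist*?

The target quantifier *more than four professors* is part of the sentential subject *that the sculptor mentored more than four professors*.
The subject-island constraint blocks QR out of a clausal subject.
*more than four professors* is confined to the island and cannot take scope over *a pianist*.

No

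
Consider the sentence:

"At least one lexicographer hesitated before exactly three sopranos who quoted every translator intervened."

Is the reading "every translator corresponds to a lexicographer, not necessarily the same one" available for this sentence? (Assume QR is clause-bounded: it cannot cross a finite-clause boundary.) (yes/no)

No

This is the *every translator* > *at least one lexicographer* reading.
Structurally, *every translator* is inside the relative clause *who quoted every translator*, which is itself inside the adjunct *before exactly three sopranos who quoted every translator intervened*.
The quantifier would have to escape first the RC and then the adjunct — two independent island violations.
The inverse ordering *every translator* > *at least one lexicographer* is therefore underivable.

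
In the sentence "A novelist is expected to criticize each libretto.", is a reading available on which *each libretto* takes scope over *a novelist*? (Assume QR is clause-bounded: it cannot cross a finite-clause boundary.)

Yes

*each libretto* is inside a raising infinitive, which is transparent to QR (no CP barrier), so it behaves as a matrix argument.
Since no island is crossed, the inverse ordering is licensed alongside surface scope.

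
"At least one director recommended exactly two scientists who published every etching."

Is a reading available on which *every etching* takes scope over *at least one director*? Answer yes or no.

No

Structurally, *every etching* is inside the relative clause *who published every etching* modifying *exactly two scientists*.
Quantifiers inside a relative clause are trapped there; the RC boundary blocks QR.
The inverse ordering *every etching* > *at least one director* is therefore underivable.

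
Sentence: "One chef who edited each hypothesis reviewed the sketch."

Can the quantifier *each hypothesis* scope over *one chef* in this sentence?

Structurally, *each hypothesis* is inside the relative clause *who edited each hypothesis*.
A relative clause is a scope island — quantifier raising cannot cross its boundary.
The inverse ordering *each hypothesis* > *one chef* is therefore underivable.
(Only the surface reading survives: one fixed chef with respect to all the relevant hypotheses.)

No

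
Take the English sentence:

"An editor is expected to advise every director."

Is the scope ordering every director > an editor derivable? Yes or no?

Yes

*every director* is the object of the infinitival complement of a raising predicate; raising infinitives are transparent for QR, so the two DPs are in effect clausemates.
Since no island is crossed, the inverse ordering is licensed alongside surface scope.
So *every director* > *an editor* is among the available readings.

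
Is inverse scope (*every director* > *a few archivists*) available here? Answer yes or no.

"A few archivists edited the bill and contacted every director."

*every director* is embedded in one conjunct of the coordinate structure (*contacted every director*).
The Coordinate Structure Constraint blocks movement (including QR) out of a single conjunct.
*every director* > *a few archivists* would require crossing that boundary, which is illicit.

No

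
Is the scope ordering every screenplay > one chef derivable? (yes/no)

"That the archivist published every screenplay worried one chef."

No

The target quantifier *every screenplay* is part of the sentential subject *that the archivist published every screenplay*.
Subjects — clausal subjects included — are islands for extraction, and QR is no exception.
*every screenplay* is confined to the island and cannot take scope over *one chef*.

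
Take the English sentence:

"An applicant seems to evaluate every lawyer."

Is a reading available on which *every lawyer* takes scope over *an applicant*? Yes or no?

*every lawyer* is the object of the infinitival complement of a raising predicate; raising infinitives are transparent for QR, so the two DPs are in effect clausemates.
With no island boundary between them, the object can take inverse scope over the subject via ordinary QR within the clause.

Yes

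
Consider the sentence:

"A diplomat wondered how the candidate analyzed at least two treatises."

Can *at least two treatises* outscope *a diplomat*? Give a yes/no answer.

The DP *at least two treatises* is contained in the embedded question *how the candidate analyzed at least two treatises*.
Embedded wh-clauses are opaque for QR, so the quantifier stays inside the question.
So the wide-scope reading for *at least two treatises* is blocked.

No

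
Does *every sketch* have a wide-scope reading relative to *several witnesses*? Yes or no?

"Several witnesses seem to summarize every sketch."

Infinitival complements of raising predicates do not block QR; *every sketch* and *several witnesses* are effectively clausemates.
With no island boundary between them, the object can take inverse scope over the subject via ordinary QR within the clause.
The sentence is scopally ambiguous between *several witnesses* > *every sketch* and *every sketch* > *several witnesses*.

Yes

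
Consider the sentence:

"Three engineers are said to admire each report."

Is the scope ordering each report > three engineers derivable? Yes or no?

Yes

The matrix predicate is a raising verb, whose infinitival complement is not a scope island — *each report* can QR into the matrix clause.
With no island boundary between them, the object can take inverse scope over the subject via ordinary QR within the clause.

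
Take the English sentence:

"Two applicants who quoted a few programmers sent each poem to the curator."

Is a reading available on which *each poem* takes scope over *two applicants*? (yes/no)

Yes

The RC *who quoted a few programmers* is an island, but *each poem* is not inside it — it is the matrix object, a clausemate of *two applicants*.
Clause-internal QR can adjoin the lower DP above the subject, yielding the inverse reading.
Both orderings are possible: *two applicants* > *each poem* and *each poem* > *two applicants*.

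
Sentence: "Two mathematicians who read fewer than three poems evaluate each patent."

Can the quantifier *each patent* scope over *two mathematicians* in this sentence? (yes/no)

*each patent* is a matrix argument; only *two mathematicians* is modified by the relative clause *who read fewer than three poems*, so the RC island is irrelevant to the target quantifier.
Since no island is crossed, the inverse ordering is licensed alongside surface scope.

Yes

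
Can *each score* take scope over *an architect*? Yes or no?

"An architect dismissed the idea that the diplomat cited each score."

No

*each score* sits inside the complex NP *the idea that the diplomat cited each score*.
Noun-complement clauses are scope islands (the Complex NP Constraint): a quantifier inside one cannot scope into the matrix.
There is no licit LF on which *each score* c-commands *an architect*.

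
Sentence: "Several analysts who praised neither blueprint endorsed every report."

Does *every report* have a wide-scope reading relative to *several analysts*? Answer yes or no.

Yes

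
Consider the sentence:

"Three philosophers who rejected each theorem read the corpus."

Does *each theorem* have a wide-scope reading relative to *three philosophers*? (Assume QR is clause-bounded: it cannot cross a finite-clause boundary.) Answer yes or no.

*each theorem* is embedded in the relative clause *who rejected each theorem*.
Relative clauses are scope islands: a quantifier cannot QR out of a relative clause to take scope in the matrix clause.
So *each theorem* cannot raise high enough to outscope *three philosophers*; only the surface ordering *three philosophers* > *each theorem* is available.

No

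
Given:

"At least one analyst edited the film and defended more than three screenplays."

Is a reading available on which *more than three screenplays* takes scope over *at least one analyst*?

No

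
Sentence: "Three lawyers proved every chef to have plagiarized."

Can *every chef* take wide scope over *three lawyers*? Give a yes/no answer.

*every chef* is the subject of an ECM infinitive — the infinitival complement of an ECM verb is not a scope island, so *every chef* can raise into the matrix clause.
No island intervenes, so both surface and inverse scope are derivable.
Both orderings are possible: *three lawyers* > *every chef* and *every chef* > *three lawyers*.

Yes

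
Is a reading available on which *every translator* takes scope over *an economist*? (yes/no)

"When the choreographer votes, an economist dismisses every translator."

Yes

Although there is an adjunct clause, *every translator* is in the main clause, not inside the adjunct.
Since no island is crossed, the inverse ordering is licensed alongside surface scope.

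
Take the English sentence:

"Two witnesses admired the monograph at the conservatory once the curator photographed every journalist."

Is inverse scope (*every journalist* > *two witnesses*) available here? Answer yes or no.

No

*every journalist* sits inside the adjunct clause *once the curator photographed every journalist*.
The adjunct-island constraint bars QR out of an adverbial clause.
The inverse ordering *every journalist* > *two witnesses* is therefore underivable.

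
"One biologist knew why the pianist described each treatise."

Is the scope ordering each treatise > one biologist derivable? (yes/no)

No

*each treatise* is embedded in the embedded question *why the pianist described each treatise*.
Embedded questions are wh-islands: a quantifier inside an indirect question cannot QR into the matrix clause.
Hence only narrow scope for *each treatise* (under *one biologist*) survives.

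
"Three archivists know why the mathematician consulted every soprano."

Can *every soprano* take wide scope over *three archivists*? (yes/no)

No

The DP *every soprano* is contained in the embedded question *why the mathematician consulted every soprano*.
QR across an interrogative CP boundary is ruled out as a wh-island violation.
*every soprano* is confined to the island and cannot take scope over *three archivists*.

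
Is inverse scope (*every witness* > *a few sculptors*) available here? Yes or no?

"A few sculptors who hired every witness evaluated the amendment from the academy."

The target quantifier *every witness* is part of the relative clause *who hired every witness*.
Relative clauses block scope extraction: QR cannot target a position outside the modified NP.
Hence only narrow scope for *every witness* (under *a few sculptors*) survives.

No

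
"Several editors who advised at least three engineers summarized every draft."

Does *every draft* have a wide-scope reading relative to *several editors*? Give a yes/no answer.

Yes

*every draft* is a matrix argument; only *several editors* is modified by the relative clause *who advised at least three engineers*, so the RC island is irrelevant to the target quantifier.
With no island boundary between them, the object can take inverse scope over the subject via ordinary QR within the clause.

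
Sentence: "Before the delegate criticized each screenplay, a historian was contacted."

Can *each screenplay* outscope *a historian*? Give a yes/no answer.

No

*each screenplay* sits inside the adjunct clause *before the delegate criticized each screenplay*.
Adverbial clauses are not L-marked, so they are barriers for QR — the quantifier cannot escape the adjunct.
*each screenplay* is confined to the island and cannot take scope over *a historian*.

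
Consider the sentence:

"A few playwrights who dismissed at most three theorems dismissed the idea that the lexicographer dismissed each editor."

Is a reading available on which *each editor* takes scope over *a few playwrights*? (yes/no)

No

The target quantifier *each editor* is part of the complex NP *the idea that the lexicographer dismissed each editor*.
Since the clause is the complement of a nominal head, the CNPC blocks scope extraction.
So the wide-scope reading for *each editor* is blocked.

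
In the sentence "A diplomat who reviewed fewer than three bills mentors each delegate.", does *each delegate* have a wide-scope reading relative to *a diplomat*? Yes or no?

Yes

Although the sentence contains a relative clause (*who reviewed fewer than three bills*), *each delegate* is outside it, in the matrix VP.
With no island boundary between them, the object can take inverse scope over the subject via ordinary QR within the clause.
So *each delegate* > *a diplomat* is among the available readings.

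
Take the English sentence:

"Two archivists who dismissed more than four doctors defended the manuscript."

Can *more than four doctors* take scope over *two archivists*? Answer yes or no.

No

The DP *more than four doctors* is contained in the relative clause *who dismissed more than four doctors*.
The relative clause forms an island for QR, so the quantifier is confined to the head noun's restrictor.
There is no licit LF on which *more than four doctors* c-commands *two archivists*.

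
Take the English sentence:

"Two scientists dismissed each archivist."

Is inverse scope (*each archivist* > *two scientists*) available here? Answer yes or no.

Yes

*each archivist* and *two scientists* are in the same minimal clause.
Nothing blocks QR of the lower DP to a position above the higher one, so inverse scope is available.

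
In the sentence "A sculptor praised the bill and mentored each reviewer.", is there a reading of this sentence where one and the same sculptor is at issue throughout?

This is the *a sculptor* > *each reviewer* reading.
That is the surface-scope ordering, which is always one of the available readings — island constraints only ever restrict inverse scope.

Yes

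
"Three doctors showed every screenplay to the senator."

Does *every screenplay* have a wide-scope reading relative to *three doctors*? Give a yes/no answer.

*three doctors* and *every screenplay* are co-arguments of the matrix verb, with nothing but a clause-internal boundary between them.
Clause-internal QR can adjoin the lower DP above the subject, yielding the inverse reading.

Yes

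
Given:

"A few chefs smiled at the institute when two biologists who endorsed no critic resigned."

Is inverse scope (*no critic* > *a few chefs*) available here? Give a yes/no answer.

No

*no critic* occurs within the relative clause *who endorsed no critic*, which is itself inside the adjunct *when two biologists who endorsed no critic resigned*.
The quantifier would have to escape first the RC and then the adjunct — two independent island violations.
The inverse ordering *no critic* > *a few chefs* is therefore underivable.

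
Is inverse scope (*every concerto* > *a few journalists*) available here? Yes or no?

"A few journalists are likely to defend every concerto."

Raising constructions are monoclausal for scope purposes; *every concerto* is not separated from *a few journalists* by any island.
QR within a single clause is free, so the lower quantifier may take scope over the higher one.

Yes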